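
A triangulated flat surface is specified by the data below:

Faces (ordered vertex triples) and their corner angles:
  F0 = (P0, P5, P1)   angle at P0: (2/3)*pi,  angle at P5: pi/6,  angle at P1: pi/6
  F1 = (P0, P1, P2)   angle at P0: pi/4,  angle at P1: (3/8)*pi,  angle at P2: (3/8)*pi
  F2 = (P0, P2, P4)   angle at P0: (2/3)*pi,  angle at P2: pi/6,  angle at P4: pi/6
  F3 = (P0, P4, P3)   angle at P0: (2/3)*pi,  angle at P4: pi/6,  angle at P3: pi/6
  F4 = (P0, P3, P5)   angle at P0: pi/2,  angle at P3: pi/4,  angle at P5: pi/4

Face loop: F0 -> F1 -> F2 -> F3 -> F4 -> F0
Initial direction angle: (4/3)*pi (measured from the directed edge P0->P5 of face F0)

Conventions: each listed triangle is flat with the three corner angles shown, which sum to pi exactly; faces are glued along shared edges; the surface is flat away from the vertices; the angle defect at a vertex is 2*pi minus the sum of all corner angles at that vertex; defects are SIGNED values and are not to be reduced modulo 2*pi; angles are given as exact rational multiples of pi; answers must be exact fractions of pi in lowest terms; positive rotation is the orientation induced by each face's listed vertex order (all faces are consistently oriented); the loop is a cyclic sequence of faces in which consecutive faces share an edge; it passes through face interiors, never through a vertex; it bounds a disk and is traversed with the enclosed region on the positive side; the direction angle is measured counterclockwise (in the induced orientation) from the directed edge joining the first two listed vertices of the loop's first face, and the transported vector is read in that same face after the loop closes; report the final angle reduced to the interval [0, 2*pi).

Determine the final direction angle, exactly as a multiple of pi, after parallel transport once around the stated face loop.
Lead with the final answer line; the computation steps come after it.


Answer: final direction angle = (7/12)*pi

enclosed vertex P0: corner angles sum to (11/4)*pi, defect = 2*pi - (11/4)*pi = (-3/4)*pi
holonomy = initial angle + sum of enclosed defects (mod 2*pi), positive in the induced orientation
final angle = (4/3)*pi - (3/4)*pi = (7/12)*pi (mod 2*pi)


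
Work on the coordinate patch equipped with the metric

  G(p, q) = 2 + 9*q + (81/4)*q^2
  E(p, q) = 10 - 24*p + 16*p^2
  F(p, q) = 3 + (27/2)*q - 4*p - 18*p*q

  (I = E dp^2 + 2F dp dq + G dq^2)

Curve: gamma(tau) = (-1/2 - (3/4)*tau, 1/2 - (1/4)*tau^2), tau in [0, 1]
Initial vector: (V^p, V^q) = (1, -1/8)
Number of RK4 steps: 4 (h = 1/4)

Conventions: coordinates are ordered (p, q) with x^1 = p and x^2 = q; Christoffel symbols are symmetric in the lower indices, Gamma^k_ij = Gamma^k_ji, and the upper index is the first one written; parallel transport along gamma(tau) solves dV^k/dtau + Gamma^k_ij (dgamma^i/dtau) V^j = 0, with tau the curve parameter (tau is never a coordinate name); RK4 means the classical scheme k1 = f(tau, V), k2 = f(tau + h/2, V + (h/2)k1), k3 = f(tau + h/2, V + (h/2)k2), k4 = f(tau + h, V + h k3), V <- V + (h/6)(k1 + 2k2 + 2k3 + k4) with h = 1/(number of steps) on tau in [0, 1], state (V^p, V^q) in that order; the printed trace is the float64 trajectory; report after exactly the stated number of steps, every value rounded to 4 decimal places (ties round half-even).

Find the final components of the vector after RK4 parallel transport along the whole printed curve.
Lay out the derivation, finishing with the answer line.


gamma'(tau) = (-3/4, -(1/2)*tau); f(tau, V)^k = -Gamma^k_ij(gamma(tau)) gamma'^i(tau) V^j; h = 1/4; intermediate values shown to 6 dp
curve data and Christoffel symbols at the stage parameters:
  tau = 0.000000: gamma = (-0.500000, 0.500000), gamma' = (-0.750000, 0.000000); Gamma_ppp = -0.547009, Gamma_ppq = 0.000000, Gamma_pqq = 0.615385, Gamma_qpp = -0.355556, Gamma_qpq = 0.000000, Gamma_qqq = 0.400000
  tau = 0.125000: gamma = (-0.593750, 0.496094), gamma' = (-0.750000, -0.062500); Gamma_ppp = -0.532981, Gamma_ppq = 0.000000, Gamma_pqq = 0.599603, Gamma_qpp = -0.320524, Gamma_qpq = 0.000000, Gamma_qqq = 0.360590
  tau = 0.250000: gamma = (-0.687500, 0.484375), gamma' = (-0.750000, -0.125000); Gamma_ppp = -0.520681, Gamma_ppq = 0.000000, Gamma_pqq = 0.585766, Gamma_qpp = -0.287931, Gamma_qpq = 0.000000, Gamma_qqq = 0.323922
  tau = 0.375000: gamma = (-0.781250, 0.464844), gamma' = (-0.750000, -0.187500); Gamma_ppp = -0.509622, Gamma_ppq = 0.000000, Gamma_pqq = 0.573325, Gamma_qpp = -0.257249, Gamma_qpq = 0.000000, Gamma_qqq = 0.289405
  tau = 0.500000: gamma = (-0.875000, 0.437500), gamma' = (-0.750000, -0.250000); Gamma_ppp = -0.499390, Gamma_ppq = 0.000000, Gamma_pqq = 0.561814, Gamma_qpp = -0.228087, Gamma_qpq = 0.000000, Gamma_qqq = 0.256598
  tau = 0.625000: gamma = (-0.968750, 0.402344), gamma' = (-0.750000, -0.312500); Gamma_ppp = -0.489631, Gamma_ppq = 0.000000, Gamma_pqq = 0.550834, Gamma_qpp = -0.200164, Gamma_qpq = 0.000000, Gamma_qqq = 0.225185
  tau = 0.750000: gamma = (-1.062500, 0.359375), gamma' = (-0.750000, -0.375000); Gamma_ppp = -0.480036, Gamma_ppq = 0.000000, Gamma_pqq = 0.540040, Gamma_qpp = -0.173289, Gamma_qpq = 0.000000, Gamma_qqq = 0.194950
  tau = 0.875000: gamma = (-1.156250, 0.308594), gamma' = (-0.750000, -0.437500); Gamma_ppp = -0.470342, Gamma_ppq = 0.000000, Gamma_pqq = 0.529135, Gamma_qpp = -0.147343, Gamma_qpq = 0.000000, Gamma_qqq = 0.165761
  tau = 1.000000: gamma = (-1.250000, 0.250000), gamma' = (-0.750000, -0.500000); Gamma_ppp = -0.460328, Gamma_ppq = 0.000000, Gamma_pqq = 0.517869, Gamma_qpp = -0.122275, Gamma_qpq = 0.000000, Gamma_qqq = 0.137559
step 0: V^p = 1.0000, V^q = -0.1250
step 1: k1 = (-0.410256, -0.266667), k2 = (-0.385170, -0.231634), k3 = (-0.386259, -0.232289), k4 = (-0.366206, -0.202508); V <- V + (h/6)(k1 + 2k2 + 2k3 + k4): V^p = 0.9034, V^q = -0.1832
step 2: k1 = (-0.366187, -0.202498), k2 = (-0.350200, -0.176775), k3 = (-0.350618, -0.176986), k4 = (-0.337464, -0.154130); V <- V + (h/6)(k1 + 2k2 + 2k3 + k4): V^p = 0.8156, V^q = -0.2275
step 3: k1 = (-0.337453, -0.154125), k2 = (-0.326518, -0.133483), k3 = (-0.326575, -0.133506), k4 = (-0.317100, -0.114470); V <- V + (h/6)(k1 + 2k2 + 2k3 + k4): V^p = 0.7339, V^q = -0.2610
step 4: k1 = (-0.317094, -0.114468), k2 = (-0.308652, -0.096691), k3 = (-0.308510, -0.096646), k4 = (-0.300599, -0.079847); V <- V + (h/6)(k1 + 2k2 + 2k3 + k4): V^p = 0.6568, V^q = -0.2852

Answer: V^p = 0.6568, V^q = -0.2852


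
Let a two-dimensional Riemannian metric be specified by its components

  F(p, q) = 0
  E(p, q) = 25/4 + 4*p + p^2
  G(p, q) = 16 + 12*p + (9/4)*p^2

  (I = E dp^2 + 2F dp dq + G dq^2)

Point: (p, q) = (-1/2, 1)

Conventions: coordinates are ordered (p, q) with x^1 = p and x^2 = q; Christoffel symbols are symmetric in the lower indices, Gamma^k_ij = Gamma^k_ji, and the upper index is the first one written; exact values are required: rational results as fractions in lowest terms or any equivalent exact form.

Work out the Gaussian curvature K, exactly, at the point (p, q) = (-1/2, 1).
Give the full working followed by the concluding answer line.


E = 9/2, F = 0, G = 169/16, EG - F^2 = 1521/32 at the point
E_p = 3, E_q = 0, F_p = 0, F_q = 0, G_p = 39/4, G_q = 0
E_qq = 0, F_pq = 0, G_pp = 9/2
K follows from Brioschi's formula, (det M1 - det M2)/(EG - F^2)^2.
M1 = [[-E_qq/2 + F_pq - G_pp/2, E_p/2, F_p - E_q/2], [F_q - G_p/2, E, F], [G_q/2, F, G]] = [[-9/4, 3/2, 0], [-39/8, 9/2, 0], [0, 0, 169/16]]; det M1 = -7605/256
M2 = [[0, E_q/2, G_p/2], [E_q/2, E, F], [G_p/2, F, G]] = [[0, 0, 39/8], [0, 9/2, 0], [39/8, 0, 169/16]]; det M2 = -13689/128
det M1 - det M2 = 19773/256; K = 19773/256 / (1521/32)^2 = 4/117

Answer: K = 4/117


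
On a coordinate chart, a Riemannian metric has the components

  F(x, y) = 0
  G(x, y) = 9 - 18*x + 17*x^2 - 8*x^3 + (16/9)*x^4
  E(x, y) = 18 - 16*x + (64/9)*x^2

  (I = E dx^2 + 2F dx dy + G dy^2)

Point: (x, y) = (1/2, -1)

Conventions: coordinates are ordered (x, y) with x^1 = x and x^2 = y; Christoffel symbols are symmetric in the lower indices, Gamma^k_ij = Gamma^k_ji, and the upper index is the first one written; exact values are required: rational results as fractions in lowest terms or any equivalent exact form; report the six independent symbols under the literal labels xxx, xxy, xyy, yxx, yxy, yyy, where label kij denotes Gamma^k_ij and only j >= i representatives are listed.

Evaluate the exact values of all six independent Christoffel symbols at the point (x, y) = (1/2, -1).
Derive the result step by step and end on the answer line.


E = 106/9, F = 0, G = 121/36 at the point
E_x = -80/9, E_y = 0, F_x = 0, F_y = 0, G_x = -55/9, G_y = 0
EG - F^2 = 6413/162;  g^inv = (162/6413) * [[121/36, 0], [0, 106/9]]
first-kind symbols [ij,l] = (1/2)(d_i g_jl + d_j g_il - d_l g_ij): [xx,x] = E_x/2 = -40/9, [xx,y] = F_x - E_y/2 = 0, [xy,x] = E_y/2 = 0, [xy,y] = G_x/2 = -55/18, [yy,x] = F_y - G_x/2 = 55/18, [yy,y] = G_y/2 = 0
Gamma^x_ij = (G*[ij,x] - F*[ij,y])/(EG - F^2), Gamma^y_ij = (E*[ij,y] - F*[ij,x])/(EG - F^2)

Answer: Gamma_xxx = -20/53, Gamma_xxy = 0, Gamma_xyy = 55/212, Gamma_yxx = 0, Gamma_yxy = -10/11, Gamma_yyy = 0


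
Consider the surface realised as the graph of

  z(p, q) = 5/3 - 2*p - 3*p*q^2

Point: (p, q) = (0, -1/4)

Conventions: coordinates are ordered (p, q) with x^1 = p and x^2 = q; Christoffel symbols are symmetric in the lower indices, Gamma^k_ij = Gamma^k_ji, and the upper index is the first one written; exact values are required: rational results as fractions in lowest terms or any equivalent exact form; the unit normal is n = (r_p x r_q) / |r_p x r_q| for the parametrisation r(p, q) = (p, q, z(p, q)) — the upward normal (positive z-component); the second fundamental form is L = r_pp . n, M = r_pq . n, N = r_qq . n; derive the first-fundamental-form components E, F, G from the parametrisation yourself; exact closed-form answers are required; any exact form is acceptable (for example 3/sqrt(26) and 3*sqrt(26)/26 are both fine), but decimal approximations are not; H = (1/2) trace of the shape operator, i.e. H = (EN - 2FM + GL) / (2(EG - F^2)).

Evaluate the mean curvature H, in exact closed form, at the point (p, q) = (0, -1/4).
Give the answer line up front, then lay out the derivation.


Answer: H = 0

z_p = -35/16, z_q = 0, z_pp = 0, z_pq = 3/2, z_qq = 0
E = 1481/256, F = 0, G = 1; answer radicand W^2 = 1481/256
unnormalised second-form numerators: l = 0, m = 3/2, n = 0; L = l/sqrt(1481/256), and similarly M = m/sqrt(W^2), N = n/sqrt(W^2)
H = (E*n - 2*F*m + G*l) / (2*(EG - F^2)*sqrt(W^2)); E*n - 2*F*m + G*l = 0, EG - F^2 = 1481/256, so H = (0)/sqrt(1481/256)


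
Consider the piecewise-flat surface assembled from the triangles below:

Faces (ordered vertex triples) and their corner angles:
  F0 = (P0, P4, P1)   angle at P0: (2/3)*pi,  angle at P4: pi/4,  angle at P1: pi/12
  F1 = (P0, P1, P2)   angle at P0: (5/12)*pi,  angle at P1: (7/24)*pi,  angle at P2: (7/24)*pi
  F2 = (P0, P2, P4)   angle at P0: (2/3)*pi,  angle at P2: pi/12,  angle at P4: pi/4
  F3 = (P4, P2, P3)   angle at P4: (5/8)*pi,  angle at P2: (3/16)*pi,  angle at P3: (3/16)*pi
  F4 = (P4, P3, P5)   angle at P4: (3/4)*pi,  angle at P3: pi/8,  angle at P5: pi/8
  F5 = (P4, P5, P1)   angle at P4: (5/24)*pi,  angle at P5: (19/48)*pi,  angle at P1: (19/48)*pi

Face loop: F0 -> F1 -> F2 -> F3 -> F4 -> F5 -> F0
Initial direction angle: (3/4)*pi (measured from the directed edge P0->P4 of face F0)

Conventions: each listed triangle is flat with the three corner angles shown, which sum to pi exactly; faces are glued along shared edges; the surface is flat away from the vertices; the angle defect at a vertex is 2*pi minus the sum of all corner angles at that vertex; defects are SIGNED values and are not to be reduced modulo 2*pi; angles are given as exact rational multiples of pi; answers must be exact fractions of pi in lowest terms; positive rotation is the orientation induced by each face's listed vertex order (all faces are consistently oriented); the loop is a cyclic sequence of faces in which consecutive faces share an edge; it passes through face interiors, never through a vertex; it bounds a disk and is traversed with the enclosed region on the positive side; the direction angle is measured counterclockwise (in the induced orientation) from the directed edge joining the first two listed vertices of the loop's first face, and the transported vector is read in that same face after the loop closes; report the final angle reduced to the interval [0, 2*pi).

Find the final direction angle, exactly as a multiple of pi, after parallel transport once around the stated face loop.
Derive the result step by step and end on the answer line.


enclosed vertex P0: corner angles sum to (7/4)*pi, defect = 2*pi - (7/4)*pi = pi/4
enclosed vertex P4: corner angles sum to (25/12)*pi, defect = 2*pi - (25/12)*pi = -pi/12
the rotation equals the total enclosed defect, so the final angle is initial + defects (mod 2*pi)
final angle = (3/4)*pi + pi/6 = (11/12)*pi (mod 2*pi)

Answer: final direction angle = (11/12)*pi


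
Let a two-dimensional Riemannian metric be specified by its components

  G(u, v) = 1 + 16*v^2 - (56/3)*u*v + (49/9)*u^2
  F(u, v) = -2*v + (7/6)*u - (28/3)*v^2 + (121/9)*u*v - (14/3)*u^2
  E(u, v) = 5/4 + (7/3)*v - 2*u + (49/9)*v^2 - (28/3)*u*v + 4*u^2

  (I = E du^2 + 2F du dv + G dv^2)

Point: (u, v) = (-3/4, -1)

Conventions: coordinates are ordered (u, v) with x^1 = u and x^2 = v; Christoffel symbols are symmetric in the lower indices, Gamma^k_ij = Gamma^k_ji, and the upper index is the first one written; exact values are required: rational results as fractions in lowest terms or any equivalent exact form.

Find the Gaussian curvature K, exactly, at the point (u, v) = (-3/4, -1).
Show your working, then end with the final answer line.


E = 10/9, F = -3/4, G = 97/16, EG - F^2 = 889/144 at the point
E_u = 4/3, E_v = -14/9, F_u = -95/18, F_v = 79/12, G_u = 21/2, G_v = -18
E_vv = 98/9, F_uv = 121/9, G_uu = 98/9
Brioschi: K = (det M1 - det M2) / (EG - F^2)^2 with the standard first/second-derivative matrices M1, M2.
M1 = [[-E_vv/2 + F_uv - G_uu/2, E_u/2, F_u - E_v/2], [F_v - G_u/2, E, F], [G_v/2, F, G]] = [[23/9, 2/3, -9/2], [4/3, 10/9, -3/4], [-9, -3/4, 97/16]]; det M1 = -33193/1296
M2 = [[0, E_v/2, G_u/2], [E_v/2, E, F], [G_u/2, F, G]] = [[0, -7/9, 21/4], [-7/9, 10/9, -3/4], [21/4, -3/4, 97/16]]; det M2 = -36505/1296
det M1 - det M2 = 23/9; K = 23/9 / (889/144)^2 = 52992/790321

Answer: K = 52992/790321


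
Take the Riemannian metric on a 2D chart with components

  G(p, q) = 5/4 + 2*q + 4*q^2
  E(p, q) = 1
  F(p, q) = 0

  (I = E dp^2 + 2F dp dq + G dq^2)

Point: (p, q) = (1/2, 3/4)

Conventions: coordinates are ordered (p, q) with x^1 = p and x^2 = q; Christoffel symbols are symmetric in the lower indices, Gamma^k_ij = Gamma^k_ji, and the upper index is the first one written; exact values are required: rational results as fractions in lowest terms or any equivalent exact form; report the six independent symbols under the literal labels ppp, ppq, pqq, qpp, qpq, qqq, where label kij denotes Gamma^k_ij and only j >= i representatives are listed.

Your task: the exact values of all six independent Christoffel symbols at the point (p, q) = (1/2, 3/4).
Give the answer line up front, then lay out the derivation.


Answer: Gamma_ppp = 0, Gamma_ppq = 0, Gamma_pqq = 0, Gamma_qpp = 0, Gamma_qpq = 0, Gamma_qqq = 4/5

E = 1, F = 0, G = 5 at the point
E_p = 0, E_q = 0, F_p = 0, F_q = 0, G_p = 0, G_q = 8
EG - F^2 = 5;  g^inv = (1/5) * [[5, 0], [0, 1]]
first-kind symbols [ij,l] = (1/2)(d_i g_jl + d_j g_il - d_l g_ij): [pp,p] = E_p/2 = 0, [pp,q] = F_p - E_q/2 = 0, [pq,p] = E_q/2 = 0, [pq,q] = G_p/2 = 0, [qq,p] = F_q - G_p/2 = 0, [qq,q] = G_q/2 = 4
Gamma^p_ij = (G*[ij,p] - F*[ij,q])/(EG - F^2), Gamma^q_ij = (E*[ij,q] - F*[ij,p])/(EG - F^2)


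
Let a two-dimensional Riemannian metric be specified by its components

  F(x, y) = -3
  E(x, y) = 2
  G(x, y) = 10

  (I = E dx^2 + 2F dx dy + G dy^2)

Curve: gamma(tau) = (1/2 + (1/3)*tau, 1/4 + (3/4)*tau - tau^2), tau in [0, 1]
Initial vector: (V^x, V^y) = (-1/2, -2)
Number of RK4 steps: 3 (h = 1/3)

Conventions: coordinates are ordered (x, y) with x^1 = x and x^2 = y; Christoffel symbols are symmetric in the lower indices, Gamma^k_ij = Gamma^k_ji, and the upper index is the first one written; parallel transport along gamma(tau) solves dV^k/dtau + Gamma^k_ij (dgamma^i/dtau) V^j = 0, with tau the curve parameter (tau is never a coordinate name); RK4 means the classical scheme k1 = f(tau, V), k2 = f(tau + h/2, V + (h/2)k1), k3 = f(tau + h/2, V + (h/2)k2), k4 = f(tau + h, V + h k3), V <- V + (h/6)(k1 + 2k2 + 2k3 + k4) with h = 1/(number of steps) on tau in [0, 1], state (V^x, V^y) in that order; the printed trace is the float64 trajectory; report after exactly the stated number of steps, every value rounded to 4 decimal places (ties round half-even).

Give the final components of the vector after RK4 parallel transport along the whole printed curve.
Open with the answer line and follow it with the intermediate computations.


Answer: V^x = -0.5000, V^y = -2.0000

gamma'(tau) = (1/3, 3/4 - 2*tau); f(tau, V)^k = -Gamma^k_ij(gamma(tau)) gamma'^i(tau) V^j; h = 1/3; intermediate values shown to 6 dp
curve data and Christoffel symbols at the stage parameters:
  tau = 0.000000: gamma = (0.500000, 0.250000), gamma' = (0.333333, 0.750000); Gamma_xxx = 0.000000, Gamma_xxy = 0.000000, Gamma_xyy = 0.000000, Gamma_yxx = 0.000000, Gamma_yxy = 0.000000, Gamma_yyy = 0.000000
  tau = 0.166667: gamma = (0.555556, 0.347222), gamma' = (0.333333, 0.416667); Gamma_xxx = 0.000000, Gamma_xxy = 0.000000, Gamma_xyy = 0.000000, Gamma_yxx = 0.000000, Gamma_yxy = 0.000000, Gamma_yyy = 0.000000
  tau = 0.333333: gamma = (0.611111, 0.388889), gamma' = (0.333333, 0.083333); Gamma_xxx = 0.000000, Gamma_xxy = 0.000000, Gamma_xyy = 0.000000, Gamma_yxx = 0.000000, Gamma_yxy = 0.000000, Gamma_yyy = 0.000000
  tau = 0.500000: gamma = (0.666667, 0.375000), gamma' = (0.333333, -0.250000); Gamma_xxx = 0.000000, Gamma_xxy = 0.000000, Gamma_xyy = 0.000000, Gamma_yxx = 0.000000, Gamma_yxy = 0.000000, Gamma_yyy = 0.000000
  tau = 0.666667: gamma = (0.722222, 0.305556), gamma' = (0.333333, -0.583333); Gamma_xxx = 0.000000, Gamma_xxy = 0.000000, Gamma_xyy = 0.000000, Gamma_yxx = 0.000000, Gamma_yxy = 0.000000, Gamma_yyy = 0.000000
  tau = 0.833333: gamma = (0.777778, 0.180556), gamma' = (0.333333, -0.916667); Gamma_xxx = 0.000000, Gamma_xxy = 0.000000, Gamma_xyy = 0.000000, Gamma_yxx = 0.000000, Gamma_yxy = 0.000000, Gamma_yyy = 0.000000
  tau = 1.000000: gamma = (0.833333, 0.000000), gamma' = (0.333333, -1.250000); Gamma_xxx = 0.000000, Gamma_xxy = 0.000000, Gamma_xyy = 0.000000, Gamma_yxx = 0.000000, Gamma_yxy = 0.000000, Gamma_yyy = 0.000000
step 0: V^x = -0.5000, V^y = -2.0000
step 1: k1 = (0.000000, 0.000000), k2 = (0.000000, 0.000000), k3 = (0.000000, 0.000000), k4 = (0.000000, 0.000000); V <- V + (h/6)(k1 + 2k2 + 2k3 + k4): V^x = -0.5000, V^y = -2.0000
step 2: k1 = (0.000000, 0.000000), k2 = (0.000000, 0.000000), k3 = (0.000000, 0.000000), k4 = (0.000000, 0.000000); V <- V + (h/6)(k1 + 2k2 + 2k3 + k4): V^x = -0.5000, V^y = -2.0000
step 3: k1 = (0.000000, 0.000000), k2 = (0.000000, 0.000000), k3 = (0.000000, 0.000000), k4 = (0.000000, 0.000000); V <- V + (h/6)(k1 + 2k2 + 2k3 + k4): V^x = -0.5000, V^y = -2.0000


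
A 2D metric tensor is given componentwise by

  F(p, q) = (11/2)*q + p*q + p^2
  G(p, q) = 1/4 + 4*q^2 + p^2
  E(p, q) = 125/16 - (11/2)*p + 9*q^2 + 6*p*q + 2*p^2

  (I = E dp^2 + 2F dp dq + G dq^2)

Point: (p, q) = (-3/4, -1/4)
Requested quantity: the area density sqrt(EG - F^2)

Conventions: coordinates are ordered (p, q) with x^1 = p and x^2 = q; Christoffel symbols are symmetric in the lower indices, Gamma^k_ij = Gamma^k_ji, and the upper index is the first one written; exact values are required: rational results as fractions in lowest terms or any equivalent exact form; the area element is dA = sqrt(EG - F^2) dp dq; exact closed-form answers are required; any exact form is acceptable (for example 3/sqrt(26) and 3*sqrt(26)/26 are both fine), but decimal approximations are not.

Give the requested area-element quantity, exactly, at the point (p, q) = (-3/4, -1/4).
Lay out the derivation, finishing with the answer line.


E = 59/4, F = -5/8, G = 17/16; EG - F^2 = 489/32

Answer: sqrt(EG - F^2) = sqrt(978)/8


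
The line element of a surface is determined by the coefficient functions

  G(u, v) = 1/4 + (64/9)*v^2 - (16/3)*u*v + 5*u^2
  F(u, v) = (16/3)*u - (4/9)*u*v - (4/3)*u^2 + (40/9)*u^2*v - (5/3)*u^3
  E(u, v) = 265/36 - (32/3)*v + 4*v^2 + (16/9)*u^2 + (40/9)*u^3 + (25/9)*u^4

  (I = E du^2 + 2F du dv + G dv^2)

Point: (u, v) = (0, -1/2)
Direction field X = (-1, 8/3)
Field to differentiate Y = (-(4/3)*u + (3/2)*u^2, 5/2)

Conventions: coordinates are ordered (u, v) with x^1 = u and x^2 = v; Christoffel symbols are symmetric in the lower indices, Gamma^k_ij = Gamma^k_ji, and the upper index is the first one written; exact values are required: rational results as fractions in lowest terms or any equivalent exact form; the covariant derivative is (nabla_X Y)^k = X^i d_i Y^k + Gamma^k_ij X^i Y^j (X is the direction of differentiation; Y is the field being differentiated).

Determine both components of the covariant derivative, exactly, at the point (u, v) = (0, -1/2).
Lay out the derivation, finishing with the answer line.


E = 493/36, F = 0, G = 73/36 at the point
E_u = 0, E_v = -44/3, F_u = 50/9, F_v = 0, G_u = 8/3, G_v = -64/9
EG - F^2 = 35989/1296;  g^inv = (1296/35989) * [[73/36, 0], [0, 493/36]]
first-kind symbols [ij,l] = (1/2)(d_i g_jl + d_j g_il - d_l g_ij): [uu,u] = E_u/2 = 0, [uu,v] = F_u - E_v/2 = 116/9, [uv,u] = E_v/2 = -22/3, [uv,v] = G_u/2 = 4/3, [vv,u] = F_v - G_u/2 = -4/3, [vv,v] = G_v/2 = -32/9
Gamma^u_ij = (G*[ij,u] - F*[ij,v])/(EG - F^2), Gamma^v_ij = (E*[ij,v] - F*[ij,u])/(EG - F^2)
Gamma_uuu = 0, Gamma_uuv = -264/493, Gamma_uvv = -48/493, Gamma_vuu = 464/73, Gamma_vuv = 48/73, Gamma_vvv = -128/73
X = (-1, 8/3), Y = (0, 5/2) at the point

Answer: (nabla_X Y)^u = 176/87, (nabla_X Y)^v = -40/3


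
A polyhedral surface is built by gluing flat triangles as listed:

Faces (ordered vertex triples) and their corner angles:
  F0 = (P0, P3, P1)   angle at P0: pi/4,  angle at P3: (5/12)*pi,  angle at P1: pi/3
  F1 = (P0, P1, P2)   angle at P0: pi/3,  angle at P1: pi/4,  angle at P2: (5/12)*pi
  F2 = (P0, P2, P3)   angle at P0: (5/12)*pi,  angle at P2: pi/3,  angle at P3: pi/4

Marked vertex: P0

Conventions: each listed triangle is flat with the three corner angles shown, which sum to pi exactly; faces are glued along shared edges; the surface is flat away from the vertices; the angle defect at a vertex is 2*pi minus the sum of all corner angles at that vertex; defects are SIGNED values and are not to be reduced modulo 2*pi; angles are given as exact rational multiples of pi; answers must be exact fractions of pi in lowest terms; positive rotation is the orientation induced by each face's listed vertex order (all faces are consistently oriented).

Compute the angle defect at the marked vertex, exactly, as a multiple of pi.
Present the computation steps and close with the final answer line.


Sum of corner angles at P0: pi
defect = 2*pi - pi

Answer: defect(P0) = pi


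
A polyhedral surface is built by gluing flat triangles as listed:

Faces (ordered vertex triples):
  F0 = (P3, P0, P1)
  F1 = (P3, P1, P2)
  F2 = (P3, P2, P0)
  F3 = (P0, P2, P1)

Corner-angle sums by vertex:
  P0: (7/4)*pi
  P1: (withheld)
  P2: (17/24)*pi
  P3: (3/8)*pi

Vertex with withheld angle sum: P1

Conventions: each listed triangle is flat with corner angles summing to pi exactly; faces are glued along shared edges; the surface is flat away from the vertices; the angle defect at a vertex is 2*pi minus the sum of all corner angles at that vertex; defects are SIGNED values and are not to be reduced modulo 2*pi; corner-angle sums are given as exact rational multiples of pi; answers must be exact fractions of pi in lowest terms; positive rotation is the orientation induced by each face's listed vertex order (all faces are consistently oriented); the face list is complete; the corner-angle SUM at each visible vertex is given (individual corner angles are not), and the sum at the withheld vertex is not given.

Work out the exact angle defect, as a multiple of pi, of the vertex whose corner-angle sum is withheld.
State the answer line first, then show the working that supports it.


Answer: defect(P1) = (5/6)*pi

V = 4, E = 6, F = 4; chi = V - E + F = 2
Gauss-Bonnet: total defect = 2*pi*chi = 4*pi; visible defects sum to (19/6)*pi


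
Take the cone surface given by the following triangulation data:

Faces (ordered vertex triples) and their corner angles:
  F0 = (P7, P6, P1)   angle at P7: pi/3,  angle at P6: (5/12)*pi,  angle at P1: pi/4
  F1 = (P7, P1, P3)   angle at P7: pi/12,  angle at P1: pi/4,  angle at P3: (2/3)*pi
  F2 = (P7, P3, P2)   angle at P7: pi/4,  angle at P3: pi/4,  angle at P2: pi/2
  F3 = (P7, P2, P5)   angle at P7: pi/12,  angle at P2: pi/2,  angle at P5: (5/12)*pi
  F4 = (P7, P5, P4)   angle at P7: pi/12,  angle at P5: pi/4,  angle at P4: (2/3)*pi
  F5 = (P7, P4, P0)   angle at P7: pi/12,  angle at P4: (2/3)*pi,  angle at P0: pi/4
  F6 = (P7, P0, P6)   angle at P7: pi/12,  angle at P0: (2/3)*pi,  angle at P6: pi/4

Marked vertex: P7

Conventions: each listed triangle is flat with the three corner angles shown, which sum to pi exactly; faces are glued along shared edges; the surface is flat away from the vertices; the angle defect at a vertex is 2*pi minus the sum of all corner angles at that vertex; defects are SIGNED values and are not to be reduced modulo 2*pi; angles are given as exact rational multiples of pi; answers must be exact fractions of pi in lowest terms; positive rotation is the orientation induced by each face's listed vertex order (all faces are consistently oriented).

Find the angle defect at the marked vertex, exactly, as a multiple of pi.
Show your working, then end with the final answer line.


Sum of corner angles at P7: pi
defect = 2*pi - pi

Answer: defect(P7) = pi


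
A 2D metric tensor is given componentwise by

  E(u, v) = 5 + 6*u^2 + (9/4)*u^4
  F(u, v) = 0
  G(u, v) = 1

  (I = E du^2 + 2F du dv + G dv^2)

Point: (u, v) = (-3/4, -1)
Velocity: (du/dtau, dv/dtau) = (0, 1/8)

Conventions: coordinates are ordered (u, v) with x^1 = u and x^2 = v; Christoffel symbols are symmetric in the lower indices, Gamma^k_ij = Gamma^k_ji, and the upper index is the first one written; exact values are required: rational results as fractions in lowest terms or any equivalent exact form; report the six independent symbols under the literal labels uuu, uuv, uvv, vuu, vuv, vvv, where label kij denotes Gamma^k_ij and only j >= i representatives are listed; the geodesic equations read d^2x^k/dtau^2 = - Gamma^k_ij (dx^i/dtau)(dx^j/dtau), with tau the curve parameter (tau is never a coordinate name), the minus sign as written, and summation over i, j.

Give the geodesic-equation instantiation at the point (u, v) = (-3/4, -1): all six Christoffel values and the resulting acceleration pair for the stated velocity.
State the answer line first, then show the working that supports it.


Answer: Gamma_uuu = -6552/9305, Gamma_uuv = 0, Gamma_uvv = 0, Gamma_vuu = 0, Gamma_vuv = 0, Gamma_vvv = 0; accelerations (d^2u/dtau^2, d^2v/dtau^2) = (0, 0)

E = 9305/1024, F = 0, G = 1 at the point
E_u = -819/64, E_v = 0, F_u = 0, F_v = 0, G_u = 0, G_v = 0
EG - F^2 = 9305/1024;  g^inv = (1024/9305) * [[1, 0], [0, 9305/1024]]
first-kind symbols [ij,l] = (1/2)(d_i g_jl + d_j g_il - d_l g_ij): [uu,u] = E_u/2 = -819/128, [uu,v] = F_u - E_v/2 = 0, [uv,u] = E_v/2 = 0, [uv,v] = G_u/2 = 0, [vv,u] = F_v - G_u/2 = 0, [vv,v] = G_v/2 = 0
Gamma^u_ij = (G*[ij,u] - F*[ij,v])/(EG - F^2), Gamma^v_ij = (E*[ij,v] - F*[ij,u])/(EG - F^2)
Gamma_uuu = -6552/9305, Gamma_uuv = 0, Gamma_uvv = 0, Gamma_vuu = 0, Gamma_vuv = 0, Gamma_vvv = 0
d^2u/dtau^2 = -(Gamma_uuu*(0)^2 + 2*Gamma_uuv*(0)*(1/8) + Gamma_uvv*(1/8)^2) = 0
d^2v/dtau^2 = -(Gamma_vuu*(0)^2 + 2*Gamma_vuv*(0)*(1/8) + Gamma_vvv*(1/8)^2) = 0


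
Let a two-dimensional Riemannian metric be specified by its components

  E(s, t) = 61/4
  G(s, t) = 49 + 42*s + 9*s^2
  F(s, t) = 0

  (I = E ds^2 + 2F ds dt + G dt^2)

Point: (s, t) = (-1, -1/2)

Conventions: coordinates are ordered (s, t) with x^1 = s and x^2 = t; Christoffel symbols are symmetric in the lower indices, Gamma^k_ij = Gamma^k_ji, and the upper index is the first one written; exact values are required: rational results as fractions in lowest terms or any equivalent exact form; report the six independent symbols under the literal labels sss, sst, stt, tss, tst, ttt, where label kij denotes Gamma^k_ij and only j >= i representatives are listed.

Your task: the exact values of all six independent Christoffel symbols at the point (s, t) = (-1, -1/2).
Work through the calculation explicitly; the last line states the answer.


E = 61/4, F = 0, G = 16 at the point
E_s = 0, E_t = 0, F_s = 0, F_t = 0, G_s = 24, G_t = 0
EG - F^2 = 244;  g^inv = (1/244) * [[16, 0], [0, 61/4]]
first-kind symbols [ij,l] = (1/2)(d_i g_jl + d_j g_il - d_l g_ij): [ss,s] = E_s/2 = 0, [ss,t] = F_s - E_t/2 = 0, [st,s] = E_t/2 = 0, [st,t] = G_s/2 = 12, [tt,s] = F_t - G_s/2 = -12, [tt,t] = G_t/2 = 0
Gamma^s_ij = (G*[ij,s] - F*[ij,t])/(EG - F^2), Gamma^t_ij = (E*[ij,t] - F*[ij,s])/(EG - F^2)

Answer: Gamma_sss = 0, Gamma_sst = 0, Gamma_stt = -48/61, Gamma_tss = 0, Gamma_tst = 3/4, Gamma_ttt = 0


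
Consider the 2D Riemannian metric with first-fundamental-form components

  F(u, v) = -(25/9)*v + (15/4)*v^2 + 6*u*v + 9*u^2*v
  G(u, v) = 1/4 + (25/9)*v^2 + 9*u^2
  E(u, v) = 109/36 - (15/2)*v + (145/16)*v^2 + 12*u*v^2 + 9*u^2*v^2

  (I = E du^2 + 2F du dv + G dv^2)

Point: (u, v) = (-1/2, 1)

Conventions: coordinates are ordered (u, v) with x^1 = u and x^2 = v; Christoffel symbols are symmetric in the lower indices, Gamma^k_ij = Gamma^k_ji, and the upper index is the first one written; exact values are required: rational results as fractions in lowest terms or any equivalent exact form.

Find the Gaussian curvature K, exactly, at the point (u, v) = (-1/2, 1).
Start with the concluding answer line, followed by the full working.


Answer: K = -985956/177241

E = 121/144, F = 2/9, G = 95/18, EG - F^2 = 421/96 at the point
E_u = 3, E_v = 25/8, F_u = -3, F_v = 143/36, G_u = -9, G_v = 50/9
E_vv = 85/8, F_uv = -3, G_uu = 18
By Brioschi, K is (det M1 - det M2) divided by (EG - F^2) squared.
M1 = [[-E_vv/2 + F_uv - G_uu/2, E_u/2, F_u - E_v/2], [F_v - G_u/2, E, F], [G_v/2, F, G]] = [[-277/16, 3/2, -73/16], [305/36, 121/144, 2/9], [25/9, 2/9, 95/18]]; det M1 = -645161/4608
M2 = [[0, E_v/2, G_u/2], [E_v/2, E, F], [G_u/2, F, G]] = [[0, 25/16, -9/2], [25/16, 121/144, 2/9], [-9/2, 2/9, 95/18]]; det M2 = -152183/4608
det M1 - det M2 = -82163/768; K = -82163/768 / (421/96)^2 = -985956/177241


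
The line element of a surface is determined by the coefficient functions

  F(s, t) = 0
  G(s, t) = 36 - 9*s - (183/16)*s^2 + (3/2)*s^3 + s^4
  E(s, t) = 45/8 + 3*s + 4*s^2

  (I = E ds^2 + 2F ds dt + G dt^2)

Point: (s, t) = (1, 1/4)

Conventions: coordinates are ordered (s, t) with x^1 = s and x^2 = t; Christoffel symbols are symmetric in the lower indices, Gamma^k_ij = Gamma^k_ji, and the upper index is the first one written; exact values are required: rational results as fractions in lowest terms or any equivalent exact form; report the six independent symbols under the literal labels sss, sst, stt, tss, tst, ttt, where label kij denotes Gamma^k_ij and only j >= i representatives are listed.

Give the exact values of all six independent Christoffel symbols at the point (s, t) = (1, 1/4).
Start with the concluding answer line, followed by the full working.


Answer: Gamma_sss = 44/101, Gamma_sst = 0, Gamma_stt = 187/202, Gamma_tss = 0, Gamma_tst = -11/17, Gamma_ttt = 0

E = 101/8, F = 0, G = 289/16 at the point
E_s = 11, E_t = 0, F_s = 0, F_t = 0, G_s = -187/8, G_t = 0
EG - F^2 = 29189/128;  g^inv = (128/29189) * [[289/16, 0], [0, 101/8]]
first-kind symbols [ij,l] = (1/2)(d_i g_jl + d_j g_il - d_l g_ij): [ss,s] = E_s/2 = 11/2, [ss,t] = F_s - E_t/2 = 0, [st,s] = E_t/2 = 0, [st,t] = G_s/2 = -187/16, [tt,s] = F_t - G_s/2 = 187/16, [tt,t] = G_t/2 = 0
Gamma^s_ij = (G*[ij,s] - F*[ij,t])/(EG - F^2), Gamma^t_ij = (E*[ij,t] - F*[ij,s])/(EG - F^2)


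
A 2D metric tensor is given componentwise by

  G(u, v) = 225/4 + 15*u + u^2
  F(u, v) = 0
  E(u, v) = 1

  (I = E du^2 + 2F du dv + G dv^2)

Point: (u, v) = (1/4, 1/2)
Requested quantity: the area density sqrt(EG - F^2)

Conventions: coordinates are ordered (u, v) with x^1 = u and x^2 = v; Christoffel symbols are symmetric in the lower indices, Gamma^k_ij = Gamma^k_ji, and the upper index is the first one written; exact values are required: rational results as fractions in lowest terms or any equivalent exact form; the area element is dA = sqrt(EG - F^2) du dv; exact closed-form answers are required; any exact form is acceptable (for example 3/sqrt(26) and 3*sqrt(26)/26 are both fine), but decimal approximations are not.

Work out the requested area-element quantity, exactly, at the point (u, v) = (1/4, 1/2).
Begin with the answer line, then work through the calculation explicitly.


Answer: sqrt(EG - F^2) = 31/4

E = 1, F = 0, G = 961/16; EG - F^2 = 961/16


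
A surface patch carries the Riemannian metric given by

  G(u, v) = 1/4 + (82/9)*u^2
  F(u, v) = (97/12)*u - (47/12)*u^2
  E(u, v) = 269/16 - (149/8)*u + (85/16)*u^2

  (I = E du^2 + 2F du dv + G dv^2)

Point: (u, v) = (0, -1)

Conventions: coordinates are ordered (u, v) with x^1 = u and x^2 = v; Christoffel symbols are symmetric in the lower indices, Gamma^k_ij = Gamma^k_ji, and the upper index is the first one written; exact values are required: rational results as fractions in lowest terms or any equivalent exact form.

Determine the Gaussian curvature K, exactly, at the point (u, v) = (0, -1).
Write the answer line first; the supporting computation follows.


Answer: K = -5248/2421

E = 269/16, F = 0, G = 1/4, EG - F^2 = 269/64 at the point
E_u = -149/8, E_v = 0, F_u = 97/12, F_v = 0, G_u = 0, G_v = 0
E_vv = 0, F_uv = 0, G_uu = 164/9
Using the Brioschi determinant formula for K from the metric derivatives:
M1 = [[-E_vv/2 + F_uv - G_uu/2, E_u/2, F_u - E_v/2], [F_v - G_u/2, E, F], [G_v/2, F, G]] = [[-82/9, -149/16, 97/12], [0, 269/16, 0], [0, 0, 1/4]]; det M1 = -11029/288
M2 = [[0, E_v/2, G_u/2], [E_v/2, E, F], [G_u/2, F, G]] = [[0, 0, 0], [0, 269/16, 0], [0, 0, 1/4]]; det M2 = 0
det M1 - det M2 = -11029/288; K = -11029/288 / (269/64)^2 = -5248/2421


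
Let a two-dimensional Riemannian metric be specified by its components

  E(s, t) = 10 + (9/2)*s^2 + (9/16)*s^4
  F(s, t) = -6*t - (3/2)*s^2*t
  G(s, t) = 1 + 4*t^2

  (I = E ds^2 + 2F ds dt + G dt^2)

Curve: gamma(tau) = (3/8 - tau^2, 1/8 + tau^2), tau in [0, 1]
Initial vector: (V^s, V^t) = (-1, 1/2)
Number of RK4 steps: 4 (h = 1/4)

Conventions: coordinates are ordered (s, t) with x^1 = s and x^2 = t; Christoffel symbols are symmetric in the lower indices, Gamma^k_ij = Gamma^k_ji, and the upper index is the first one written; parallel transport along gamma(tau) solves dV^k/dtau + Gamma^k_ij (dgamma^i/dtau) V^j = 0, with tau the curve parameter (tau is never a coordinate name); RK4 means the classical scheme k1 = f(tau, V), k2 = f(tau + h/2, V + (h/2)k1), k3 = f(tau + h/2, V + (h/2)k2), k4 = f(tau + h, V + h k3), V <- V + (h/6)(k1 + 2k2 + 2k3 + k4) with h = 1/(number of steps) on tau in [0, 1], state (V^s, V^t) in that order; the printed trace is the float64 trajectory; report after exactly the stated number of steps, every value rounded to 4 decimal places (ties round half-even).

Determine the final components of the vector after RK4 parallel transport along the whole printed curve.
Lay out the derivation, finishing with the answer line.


gamma'(tau) = (-2*tau, 2*tau); f(tau, V)^k = -Gamma^k_ij(gamma(tau)) gamma'^i(tau) V^j; h = 1/4; intermediate values shown to 6 dp
curve data and Christoffel symbols at the stage parameters:
  tau = 0.000000: gamma = (0.375000, 0.125000), gamma' = (0.000000, 0.000000); Gamma_sss = 0.163157, Gamma_sst = 0.000000, Gamma_stt = -0.580113, Gamma_tss = -0.013135, Gamma_tst = 0.000000, Gamma_ttt = 0.046701
  tau = 0.125000: gamma = (0.359375, 0.140625), gamma' = (-0.250000, 0.250000); Gamma_sss = 0.156463, Gamma_sst = 0.000000, Gamma_stt = -0.580499, Gamma_tss = -0.014210, Gamma_tst = 0.000000, Gamma_ttt = 0.052720
  tau = 0.250000: gamma = (0.312500, 0.187500), gamma' = (-0.500000, 0.500000); Gamma_sss = 0.136091, Gamma_sst = 0.000000, Gamma_stt = -0.580654, Gamma_tss = -0.016606, Gamma_tst = 0.000000, Gamma_ttt = 0.070852
  tau = 0.375000: gamma = (0.234375, 0.265625), gamma' = (-0.750000, 0.750000); Gamma_sss = 0.101525, Gamma_sst = 0.000000, Gamma_stt = -0.577564, Gamma_tss = -0.017735, Gamma_tst = 0.000000, Gamma_ttt = 0.100891
  tau = 0.500000: gamma = (0.125000, 0.375000), gamma' = (-1.000000, 1.000000); Gamma_sss = 0.053108, Gamma_sst = 0.000000, Gamma_stt = -0.566488, Gamma_tss = -0.013225, Gamma_tst = 0.000000, Gamma_ttt = 0.141071
  tau = 0.625000: gamma = (-0.015625, 0.515625), gamma' = (-1.250000, 1.250000); Gamma_sss = -0.006355, Gamma_sst = 0.000000, Gamma_stt = -0.542304, Gamma_tss = 0.002184, Gamma_tst = 0.000000, Gamma_ttt = 0.186406
  tau = 0.750000: gamma = (-0.187500, 0.687500), gamma' = (-1.500000, 1.500000); Gamma_sss = -0.070639, Gamma_sst = 0.000000, Gamma_stt = -0.502321, Gamma_tss = 0.032094, Gamma_tst = 0.000000, Gamma_ttt = 0.228225
  tau = 0.875000: gamma = (-0.390625, 0.890625), gamma' = (-1.750000, 1.750000); Gamma_sss = -0.131545, Gamma_sst = 0.000000, Gamma_stt = -0.449006, Gamma_tss = 0.075235, Gamma_tst = 0.000000, Gamma_ttt = 0.256801
  tau = 1.000000: gamma = (-0.625000, 1.125000), gamma' = (-2.000000, 2.000000); Gamma_sss = -0.182606, Gamma_sst = 0.000000, Gamma_stt = -0.389559, Gamma_tss = 0.124770, Gamma_tst = 0.000000, Gamma_ttt = 0.266175
step 0: V^s = -1.0000, V^t = 0.5000
step 1: k1 = (0.000000, 0.000000), k2 = (0.033447, -0.003038), k3 = (0.033555, -0.003047), k4 = (0.077468, -0.009453); V <- V + (h/6)(k1 + 2k2 + 2k3 + k4): V^s = -0.9912, V^t = 0.4991
step 2: k1 = (0.077456, -0.009451), k2 = (0.140949, -0.024622), k3 = (0.140732, -0.024584), k4 = (0.228480, -0.056898); V <- V + (h/6)(k1 + 2k2 + 2k3 + k4): V^s = -0.9550, V^t = 0.4922
step 3: k1 = (0.228128, -0.056810), k2 = (0.336222, -0.115569), k3 = (0.331135, -0.113821), k4 = (0.441864, -0.200757); V <- V + (h/6)(k1 + 2k2 + 2k3 + k4): V^s = -0.8714, V^t = 0.4624
step 4: k1 = (0.440736, -0.200244), k2 = (0.531583, -0.304030), k3 = (0.518775, -0.296704), k4 = (0.573355, -0.391759); V <- V + (h/6)(k1 + 2k2 + 2k3 + k4): V^s = -0.7417, V^t = 0.3877

Answer: V^s = -0.7417, V^t = 0.3877


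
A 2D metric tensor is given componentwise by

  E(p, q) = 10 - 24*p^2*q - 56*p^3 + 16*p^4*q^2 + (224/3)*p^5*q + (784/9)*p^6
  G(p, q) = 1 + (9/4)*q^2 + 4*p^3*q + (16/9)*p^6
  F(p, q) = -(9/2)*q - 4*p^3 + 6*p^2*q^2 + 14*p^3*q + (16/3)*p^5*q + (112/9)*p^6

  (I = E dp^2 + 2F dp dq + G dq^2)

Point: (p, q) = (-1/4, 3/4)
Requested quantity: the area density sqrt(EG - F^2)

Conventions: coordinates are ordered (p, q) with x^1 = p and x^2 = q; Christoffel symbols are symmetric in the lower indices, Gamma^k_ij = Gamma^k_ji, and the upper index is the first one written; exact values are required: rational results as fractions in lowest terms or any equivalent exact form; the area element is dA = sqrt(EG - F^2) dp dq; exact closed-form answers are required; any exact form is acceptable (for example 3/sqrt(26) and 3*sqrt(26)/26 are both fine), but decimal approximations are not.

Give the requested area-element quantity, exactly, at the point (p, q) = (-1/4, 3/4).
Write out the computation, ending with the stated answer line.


E = 5617/576, F = -3763/1152, G = 5113/2304; EG - F^2 = 25277/2304

Answer: sqrt(EG - F^2) = sqrt(25277)/48


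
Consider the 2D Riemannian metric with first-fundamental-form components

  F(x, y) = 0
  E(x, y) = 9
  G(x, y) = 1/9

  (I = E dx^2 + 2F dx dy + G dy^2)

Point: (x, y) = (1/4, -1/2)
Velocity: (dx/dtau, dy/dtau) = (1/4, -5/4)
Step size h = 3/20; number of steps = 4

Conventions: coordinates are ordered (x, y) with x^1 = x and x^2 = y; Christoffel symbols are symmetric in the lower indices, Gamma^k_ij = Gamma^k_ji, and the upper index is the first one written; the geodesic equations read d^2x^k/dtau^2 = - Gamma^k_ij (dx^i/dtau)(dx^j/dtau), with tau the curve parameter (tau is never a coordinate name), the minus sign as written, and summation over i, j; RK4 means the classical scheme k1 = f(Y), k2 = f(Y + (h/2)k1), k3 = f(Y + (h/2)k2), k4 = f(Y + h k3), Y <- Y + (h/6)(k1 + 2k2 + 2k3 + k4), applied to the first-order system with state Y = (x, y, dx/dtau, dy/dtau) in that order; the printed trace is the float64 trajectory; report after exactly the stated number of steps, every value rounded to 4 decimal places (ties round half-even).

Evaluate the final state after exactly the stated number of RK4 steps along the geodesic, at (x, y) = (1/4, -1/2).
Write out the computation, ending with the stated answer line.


f(Y) = (dx/dtau, dy/dtau, -Gamma^x_ij Y'^i Y'^j, -Gamma^y_ij Y'^i Y'^j) with the Gammas evaluated at the stage position; h = 0.150000; intermediate values shown to 6 dp
step 0: x = 0.2500, y = -0.5000, dx/dtau = 0.2500, dy/dtau = -1.2500
step 1:
  k1: at (x, y) = (0.250000, -0.500000), (dx/dtau, dy/dtau) = (0.250000, -1.250000); Gamma_xxx = 0.000000, Gamma_xxy = 0.000000, Gamma_xyy = 0.000000, Gamma_yxx = 0.000000, Gamma_yxy = 0.000000, Gamma_yyy = 0.000000; k1 = (0.250000, -1.250000, 0.000000, 0.000000)
  k2: at (x, y) = (0.268750, -0.593750), (dx/dtau, dy/dtau) = (0.250000, -1.250000); Gamma_xxx = 0.000000, Gamma_xxy = 0.000000, Gamma_xyy = 0.000000, Gamma_yxx = 0.000000, Gamma_yxy = 0.000000, Gamma_yyy = 0.000000; k2 = (0.250000, -1.250000, 0.000000, 0.000000)
  k3: at (x, y) = (0.268750, -0.593750), (dx/dtau, dy/dtau) = (0.250000, -1.250000); Gamma_xxx = 0.000000, Gamma_xxy = 0.000000, Gamma_xyy = 0.000000, Gamma_yxx = 0.000000, Gamma_yxy = 0.000000, Gamma_yyy = 0.000000; k3 = (0.250000, -1.250000, 0.000000, 0.000000)
  k4: at (x, y) = (0.287500, -0.687500), (dx/dtau, dy/dtau) = (0.250000, -1.250000); Gamma_xxx = 0.000000, Gamma_xxy = 0.000000, Gamma_xyy = 0.000000, Gamma_yxx = 0.000000, Gamma_yxy = 0.000000, Gamma_yyy = 0.000000; k4 = (0.250000, -1.250000, 0.000000, 0.000000)
  Y <- Y + (h/6)(k1 + 2k2 + 2k3 + k4): x = 0.2875, y = -0.6875, dx/dtau = 0.2500, dy/dtau = -1.2500
step 2:
  k1: at (x, y) = (0.287500, -0.687500), (dx/dtau, dy/dtau) = (0.250000, -1.250000); Gamma_xxx = 0.000000, Gamma_xxy = 0.000000, Gamma_xyy = 0.000000, Gamma_yxx = 0.000000, Gamma_yxy = 0.000000, Gamma_yyy = 0.000000; k1 = (0.250000, -1.250000, 0.000000, 0.000000)
  k2: at (x, y) = (0.306250, -0.781250), (dx/dtau, dy/dtau) = (0.250000, -1.250000); Gamma_xxx = 0.000000, Gamma_xxy = 0.000000, Gamma_xyy = 0.000000, Gamma_yxx = 0.000000, Gamma_yxy = 0.000000, Gamma_yyy = 0.000000; k2 = (0.250000, -1.250000, 0.000000, 0.000000)
  k3: at (x, y) = (0.306250, -0.781250), (dx/dtau, dy/dtau) = (0.250000, -1.250000); Gamma_xxx = 0.000000, Gamma_xxy = 0.000000, Gamma_xyy = 0.000000, Gamma_yxx = 0.000000, Gamma_yxy = 0.000000, Gamma_yyy = 0.000000; k3 = (0.250000, -1.250000, 0.000000, 0.000000)
  k4: at (x, y) = (0.325000, -0.875000), (dx/dtau, dy/dtau) = (0.250000, -1.250000); Gamma_xxx = 0.000000, Gamma_xxy = 0.000000, Gamma_xyy = 0.000000, Gamma_yxx = 0.000000, Gamma_yxy = 0.000000, Gamma_yyy = 0.000000; k4 = (0.250000, -1.250000, 0.000000, 0.000000)
  Y <- Y + (h/6)(k1 + 2k2 + 2k3 + k4): x = 0.3250, y = -0.8750, dx/dtau = 0.2500, dy/dtau = -1.2500
step 3:
  k1: at (x, y) = (0.325000, -0.875000), (dx/dtau, dy/dtau) = (0.250000, -1.250000); Gamma_xxx = 0.000000, Gamma_xxy = 0.000000, Gamma_xyy = 0.000000, Gamma_yxx = 0.000000, Gamma_yxy = 0.000000, Gamma_yyy = 0.000000; k1 = (0.250000, -1.250000, 0.000000, 0.000000)
  k2: at (x, y) = (0.343750, -0.968750), (dx/dtau, dy/dtau) = (0.250000, -1.250000); Gamma_xxx = 0.000000, Gamma_xxy = 0.000000, Gamma_xyy = 0.000000, Gamma_yxx = 0.000000, Gamma_yxy = 0.000000, Gamma_yyy = 0.000000; k2 = (0.250000, -1.250000, 0.000000, 0.000000)
  k3: at (x, y) = (0.343750, -0.968750), (dx/dtau, dy/dtau) = (0.250000, -1.250000); Gamma_xxx = 0.000000, Gamma_xxy = 0.000000, Gamma_xyy = 0.000000, Gamma_yxx = 0.000000, Gamma_yxy = 0.000000, Gamma_yyy = 0.000000; k3 = (0.250000, -1.250000, 0.000000, 0.000000)
  k4: at (x, y) = (0.362500, -1.062500), (dx/dtau, dy/dtau) = (0.250000, -1.250000); Gamma_xxx = 0.000000, Gamma_xxy = 0.000000, Gamma_xyy = 0.000000, Gamma_yxx = 0.000000, Gamma_yxy = 0.000000, Gamma_yyy = 0.000000; k4 = (0.250000, -1.250000, 0.000000, 0.000000)
  Y <- Y + (h/6)(k1 + 2k2 + 2k3 + k4): x = 0.3625, y = -1.0625, dx/dtau = 0.2500, dy/dtau = -1.2500
step 4:
  k1: at (x, y) = (0.362500, -1.062500), (dx/dtau, dy/dtau) = (0.250000, -1.250000); Gamma_xxx = 0.000000, Gamma_xxy = 0.000000, Gamma_xyy = 0.000000, Gamma_yxx = 0.000000, Gamma_yxy = 0.000000, Gamma_yyy = 0.000000; k1 = (0.250000, -1.250000, 0.000000, 0.000000)
  k2: at (x, y) = (0.381250, -1.156250), (dx/dtau, dy/dtau) = (0.250000, -1.250000); Gamma_xxx = 0.000000, Gamma_xxy = 0.000000, Gamma_xyy = 0.000000, Gamma_yxx = 0.000000, Gamma_yxy = 0.000000, Gamma_yyy = 0.000000; k2 = (0.250000, -1.250000, 0.000000, 0.000000)
  k3: at (x, y) = (0.381250, -1.156250), (dx/dtau, dy/dtau) = (0.250000, -1.250000); Gamma_xxx = 0.000000, Gamma_xxy = 0.000000, Gamma_xyy = 0.000000, Gamma_yxx = 0.000000, Gamma_yxy = 0.000000, Gamma_yyy = 0.000000; k3 = (0.250000, -1.250000, 0.000000, 0.000000)
  k4: at (x, y) = (0.400000, -1.250000), (dx/dtau, dy/dtau) = (0.250000, -1.250000); Gamma_xxx = 0.000000, Gamma_xxy = 0.000000, Gamma_xyy = 0.000000, Gamma_yxx = 0.000000, Gamma_yxy = 0.000000, Gamma_yyy = 0.000000; k4 = (0.250000, -1.250000, 0.000000, 0.000000)
  Y <- Y + (h/6)(k1 + 2k2 + 2k3 + k4): x = 0.4000, y = -1.2500, dx/dtau = 0.2500, dy/dtau = -1.2500

Answer: x = 0.4000, y = -1.2500, dx/dtau = 0.2500, dy/dtau = -1.2500
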